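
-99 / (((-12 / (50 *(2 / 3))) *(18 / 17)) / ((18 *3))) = 14025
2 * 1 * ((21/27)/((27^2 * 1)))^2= 98/43046721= 0.00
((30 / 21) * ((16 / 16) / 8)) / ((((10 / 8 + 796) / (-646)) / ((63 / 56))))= -4845 / 29764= -0.16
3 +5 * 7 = 38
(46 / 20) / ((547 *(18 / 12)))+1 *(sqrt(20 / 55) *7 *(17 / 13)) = 23 / 8205+238 *sqrt(11) / 143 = 5.52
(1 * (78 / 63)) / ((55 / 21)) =26 / 55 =0.47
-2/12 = -1/6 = -0.17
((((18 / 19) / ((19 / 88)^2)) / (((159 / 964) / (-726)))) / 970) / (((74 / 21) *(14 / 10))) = -24388860672 / 1304698403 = -18.69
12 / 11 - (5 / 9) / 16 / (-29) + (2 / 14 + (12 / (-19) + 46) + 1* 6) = 321379747 / 6109488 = 52.60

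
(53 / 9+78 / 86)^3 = 18191447000 / 57960603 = 313.86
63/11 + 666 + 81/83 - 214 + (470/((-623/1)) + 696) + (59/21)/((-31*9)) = 549372628811/476084763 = 1153.94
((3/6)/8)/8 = 1/128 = 0.01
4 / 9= 0.44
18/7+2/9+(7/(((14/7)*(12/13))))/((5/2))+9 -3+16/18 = 14111/1260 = 11.20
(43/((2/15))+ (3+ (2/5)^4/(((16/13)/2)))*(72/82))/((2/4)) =16664997/25625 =650.34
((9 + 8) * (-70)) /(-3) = 1190 /3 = 396.67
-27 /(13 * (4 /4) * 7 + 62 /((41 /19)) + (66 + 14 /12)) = -6642 /45977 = -0.14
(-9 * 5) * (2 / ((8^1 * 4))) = -45 / 16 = -2.81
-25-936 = -961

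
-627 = -627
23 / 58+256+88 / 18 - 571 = -161671 / 522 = -309.71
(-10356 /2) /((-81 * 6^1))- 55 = -3592 /81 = -44.35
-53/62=-0.85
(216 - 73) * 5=715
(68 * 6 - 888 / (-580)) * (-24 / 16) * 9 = -801657 / 145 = -5528.67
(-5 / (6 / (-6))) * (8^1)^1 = 40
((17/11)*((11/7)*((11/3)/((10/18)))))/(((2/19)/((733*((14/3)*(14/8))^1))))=18230443/20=911522.15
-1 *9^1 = -9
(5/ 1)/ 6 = 5/ 6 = 0.83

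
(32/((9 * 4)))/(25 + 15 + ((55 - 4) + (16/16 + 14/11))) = 44/4617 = 0.01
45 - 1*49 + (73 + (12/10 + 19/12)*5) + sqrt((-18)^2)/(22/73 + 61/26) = 1803281/20100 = 89.72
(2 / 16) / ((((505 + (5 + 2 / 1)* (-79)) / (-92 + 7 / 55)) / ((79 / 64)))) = 399187 / 1351680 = 0.30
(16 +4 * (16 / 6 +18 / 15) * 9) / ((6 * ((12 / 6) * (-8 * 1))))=-97 / 60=-1.62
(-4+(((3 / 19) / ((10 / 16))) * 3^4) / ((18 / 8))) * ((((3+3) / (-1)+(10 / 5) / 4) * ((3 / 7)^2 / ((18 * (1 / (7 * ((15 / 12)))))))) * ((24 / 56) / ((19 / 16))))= -15972 / 17689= -0.90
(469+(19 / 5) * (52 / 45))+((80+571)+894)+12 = 456838 / 225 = 2030.39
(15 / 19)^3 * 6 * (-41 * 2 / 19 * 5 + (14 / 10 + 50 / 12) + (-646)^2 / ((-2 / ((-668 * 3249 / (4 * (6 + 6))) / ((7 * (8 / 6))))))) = 10889798732621325 / 3648988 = 2984333939.33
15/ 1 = 15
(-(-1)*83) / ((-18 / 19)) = -1577 / 18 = -87.61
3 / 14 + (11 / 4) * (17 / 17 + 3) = 157 / 14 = 11.21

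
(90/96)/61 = 15/976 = 0.02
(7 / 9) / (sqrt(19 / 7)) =7 * sqrt(133) / 171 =0.47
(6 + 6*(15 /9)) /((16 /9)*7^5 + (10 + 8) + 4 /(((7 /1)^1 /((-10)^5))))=-504 /858241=-0.00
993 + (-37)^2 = 2362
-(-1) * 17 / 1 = 17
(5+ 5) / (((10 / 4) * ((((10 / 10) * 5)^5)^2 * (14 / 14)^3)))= 4 / 9765625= 0.00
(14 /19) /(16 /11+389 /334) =0.28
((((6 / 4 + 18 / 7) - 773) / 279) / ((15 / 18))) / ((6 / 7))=-2153 / 558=-3.86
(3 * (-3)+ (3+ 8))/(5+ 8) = 0.15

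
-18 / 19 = -0.95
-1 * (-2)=2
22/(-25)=-22/25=-0.88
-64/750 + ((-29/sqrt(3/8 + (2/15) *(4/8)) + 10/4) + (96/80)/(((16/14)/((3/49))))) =-41.16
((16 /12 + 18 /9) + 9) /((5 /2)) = 74 /15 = 4.93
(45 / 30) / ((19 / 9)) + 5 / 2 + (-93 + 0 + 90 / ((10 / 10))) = 0.21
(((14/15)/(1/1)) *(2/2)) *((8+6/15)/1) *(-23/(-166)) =2254/2075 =1.09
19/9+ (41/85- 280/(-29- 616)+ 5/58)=3.11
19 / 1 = 19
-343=-343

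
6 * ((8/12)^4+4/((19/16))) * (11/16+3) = 40474/513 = 78.90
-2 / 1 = -2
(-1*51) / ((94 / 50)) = -1275 / 47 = -27.13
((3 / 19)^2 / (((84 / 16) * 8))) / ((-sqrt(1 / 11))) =-3 * sqrt(11) / 5054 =-0.00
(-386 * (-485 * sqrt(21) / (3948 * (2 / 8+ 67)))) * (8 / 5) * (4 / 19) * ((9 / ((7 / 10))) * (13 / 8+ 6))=274075440 * sqrt(21) / 11770633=106.70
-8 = -8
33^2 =1089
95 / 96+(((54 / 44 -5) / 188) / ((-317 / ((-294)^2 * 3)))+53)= 70.41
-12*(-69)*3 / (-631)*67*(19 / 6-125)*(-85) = -1723500630 / 631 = -2731379.76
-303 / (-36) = 101 / 12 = 8.42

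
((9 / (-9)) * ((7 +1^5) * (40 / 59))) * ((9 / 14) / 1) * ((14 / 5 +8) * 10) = -155520 / 413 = -376.56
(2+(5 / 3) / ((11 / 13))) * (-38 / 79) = -4978 / 2607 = -1.91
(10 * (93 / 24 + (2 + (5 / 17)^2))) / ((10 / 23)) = 317009 / 2312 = 137.11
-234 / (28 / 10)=-83.57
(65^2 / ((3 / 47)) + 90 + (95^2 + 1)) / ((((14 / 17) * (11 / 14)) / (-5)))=-19203455 / 33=-581922.88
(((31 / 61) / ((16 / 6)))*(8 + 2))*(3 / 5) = 279 / 244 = 1.14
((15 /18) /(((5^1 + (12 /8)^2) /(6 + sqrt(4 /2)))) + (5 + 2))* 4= 40* sqrt(2) /87 + 892 /29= 31.41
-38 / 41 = -0.93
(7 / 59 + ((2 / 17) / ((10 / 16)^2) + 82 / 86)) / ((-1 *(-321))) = 1480736 / 346110225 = 0.00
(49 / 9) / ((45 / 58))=2842 / 405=7.02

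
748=748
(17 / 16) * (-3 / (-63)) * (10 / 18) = 85 / 3024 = 0.03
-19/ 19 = -1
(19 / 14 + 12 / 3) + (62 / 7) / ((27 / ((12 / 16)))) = 353 / 63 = 5.60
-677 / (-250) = 677 / 250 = 2.71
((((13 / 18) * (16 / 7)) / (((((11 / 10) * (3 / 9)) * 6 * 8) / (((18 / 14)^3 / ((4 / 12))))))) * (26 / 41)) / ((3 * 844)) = 0.00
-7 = -7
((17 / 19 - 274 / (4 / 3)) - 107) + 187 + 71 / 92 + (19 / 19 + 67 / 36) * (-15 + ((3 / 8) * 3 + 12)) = -129.20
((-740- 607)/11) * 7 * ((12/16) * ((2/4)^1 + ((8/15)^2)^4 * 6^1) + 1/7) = -3918856362677/8353125000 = -469.15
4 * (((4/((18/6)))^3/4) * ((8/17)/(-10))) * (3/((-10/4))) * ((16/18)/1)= 4096/34425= 0.12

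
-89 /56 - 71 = -4065 /56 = -72.59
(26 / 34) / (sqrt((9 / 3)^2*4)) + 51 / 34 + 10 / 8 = 587 / 204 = 2.88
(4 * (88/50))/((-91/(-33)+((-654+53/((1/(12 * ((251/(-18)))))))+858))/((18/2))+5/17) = -0.01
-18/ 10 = -9/ 5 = -1.80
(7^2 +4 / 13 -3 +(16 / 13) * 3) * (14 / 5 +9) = 590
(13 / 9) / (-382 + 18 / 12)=-26 / 6849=-0.00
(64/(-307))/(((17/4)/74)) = -18944/5219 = -3.63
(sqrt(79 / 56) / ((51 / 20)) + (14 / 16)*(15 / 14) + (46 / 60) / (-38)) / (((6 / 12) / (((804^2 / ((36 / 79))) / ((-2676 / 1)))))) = -1466.34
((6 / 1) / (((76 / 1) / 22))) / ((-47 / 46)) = -1518 / 893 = -1.70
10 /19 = 0.53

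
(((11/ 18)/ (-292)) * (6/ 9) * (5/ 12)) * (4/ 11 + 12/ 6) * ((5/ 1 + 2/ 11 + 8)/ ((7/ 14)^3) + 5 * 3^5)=-944125/ 520344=-1.81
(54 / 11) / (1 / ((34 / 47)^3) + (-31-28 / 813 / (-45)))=-77648589360 / 448542347803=-0.17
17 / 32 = 0.53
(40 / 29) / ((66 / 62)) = 1240 / 957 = 1.30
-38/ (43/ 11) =-418/ 43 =-9.72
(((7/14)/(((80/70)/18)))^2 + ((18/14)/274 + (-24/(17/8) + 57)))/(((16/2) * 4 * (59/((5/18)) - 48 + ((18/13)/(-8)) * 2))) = 2435347525/118679579648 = 0.02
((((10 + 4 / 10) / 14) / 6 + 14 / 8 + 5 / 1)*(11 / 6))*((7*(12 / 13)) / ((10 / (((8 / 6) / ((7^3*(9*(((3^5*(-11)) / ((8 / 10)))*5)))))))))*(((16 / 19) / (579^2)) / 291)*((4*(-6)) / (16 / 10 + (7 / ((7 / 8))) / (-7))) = 92384 / 968329584123071625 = 0.00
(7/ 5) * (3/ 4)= 21/ 20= 1.05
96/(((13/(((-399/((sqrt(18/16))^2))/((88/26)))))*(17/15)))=-127680/187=-682.78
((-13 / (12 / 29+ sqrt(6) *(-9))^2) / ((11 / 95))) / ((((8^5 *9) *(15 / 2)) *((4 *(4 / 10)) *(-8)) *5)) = 6024083 *sqrt(6) / 240691676179857408+ 428956255 / 262572737650753536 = 0.00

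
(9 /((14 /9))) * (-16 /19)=-648 /133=-4.87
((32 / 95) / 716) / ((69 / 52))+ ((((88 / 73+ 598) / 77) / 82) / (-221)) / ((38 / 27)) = 5907947657 / 119521335823890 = 0.00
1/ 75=0.01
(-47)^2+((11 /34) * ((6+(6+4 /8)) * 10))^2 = 4444229 /1156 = 3844.49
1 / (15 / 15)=1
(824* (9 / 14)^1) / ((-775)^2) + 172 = 723156208 / 4204375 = 172.00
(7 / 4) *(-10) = -35 / 2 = -17.50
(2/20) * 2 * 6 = 6/5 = 1.20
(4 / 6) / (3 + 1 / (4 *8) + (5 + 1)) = 64 / 867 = 0.07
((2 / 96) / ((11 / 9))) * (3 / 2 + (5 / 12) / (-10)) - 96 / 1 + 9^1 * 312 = 3818531 / 1408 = 2712.02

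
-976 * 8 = -7808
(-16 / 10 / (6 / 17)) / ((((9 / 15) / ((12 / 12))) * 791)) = -68 / 7119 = -0.01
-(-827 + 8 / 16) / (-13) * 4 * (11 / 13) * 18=-654588 / 169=-3873.30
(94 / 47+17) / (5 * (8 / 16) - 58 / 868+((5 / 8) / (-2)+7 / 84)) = 197904 / 22957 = 8.62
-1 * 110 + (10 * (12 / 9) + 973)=2629 / 3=876.33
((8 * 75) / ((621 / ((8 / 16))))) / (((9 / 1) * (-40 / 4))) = -10 / 1863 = -0.01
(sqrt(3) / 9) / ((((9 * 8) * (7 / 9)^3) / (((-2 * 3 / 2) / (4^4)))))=-27 * sqrt(3) / 702464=-0.00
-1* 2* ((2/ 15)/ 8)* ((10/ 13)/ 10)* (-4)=2/ 195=0.01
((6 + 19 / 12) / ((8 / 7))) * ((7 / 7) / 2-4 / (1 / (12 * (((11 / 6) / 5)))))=-36309 / 320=-113.47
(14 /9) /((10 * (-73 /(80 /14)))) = -8 /657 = -0.01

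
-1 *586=-586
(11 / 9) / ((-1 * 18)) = -11 / 162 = -0.07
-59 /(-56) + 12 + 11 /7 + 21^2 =3645 /8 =455.62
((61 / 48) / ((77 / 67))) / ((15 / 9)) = 4087 / 6160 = 0.66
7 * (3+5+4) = 84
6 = 6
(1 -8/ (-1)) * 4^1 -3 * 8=12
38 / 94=19 / 47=0.40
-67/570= -0.12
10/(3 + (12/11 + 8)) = 110/133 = 0.83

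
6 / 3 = 2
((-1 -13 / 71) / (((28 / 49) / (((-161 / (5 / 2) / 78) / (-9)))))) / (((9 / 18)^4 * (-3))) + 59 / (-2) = -7099247 / 249210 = -28.49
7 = 7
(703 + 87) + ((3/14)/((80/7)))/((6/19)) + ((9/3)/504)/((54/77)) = 20478559/25920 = 790.07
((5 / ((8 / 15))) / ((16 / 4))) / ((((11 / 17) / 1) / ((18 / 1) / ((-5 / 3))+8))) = -10.14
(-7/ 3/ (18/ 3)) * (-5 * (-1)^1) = -35/ 18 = -1.94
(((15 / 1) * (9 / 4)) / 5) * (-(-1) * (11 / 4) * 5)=1485 / 16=92.81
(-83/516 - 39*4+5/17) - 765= -8077843/8772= -920.87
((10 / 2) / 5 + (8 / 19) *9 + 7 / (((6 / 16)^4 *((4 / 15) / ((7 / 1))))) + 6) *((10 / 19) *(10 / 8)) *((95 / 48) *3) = 596531875 / 16416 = 36338.44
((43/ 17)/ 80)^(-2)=1849600/ 1849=1000.32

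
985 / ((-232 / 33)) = -32505 / 232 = -140.11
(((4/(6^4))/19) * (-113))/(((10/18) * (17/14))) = -791/29070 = -0.03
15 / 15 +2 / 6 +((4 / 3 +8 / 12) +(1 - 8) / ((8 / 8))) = -11 / 3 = -3.67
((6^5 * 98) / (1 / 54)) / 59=41150592 / 59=697467.66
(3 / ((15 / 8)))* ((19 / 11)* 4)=608 / 55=11.05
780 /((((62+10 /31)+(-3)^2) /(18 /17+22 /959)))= 142146160 /12015311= 11.83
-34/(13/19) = -646/13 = -49.69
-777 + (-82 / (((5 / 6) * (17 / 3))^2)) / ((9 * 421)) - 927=-5183102352 / 3041725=-1704.00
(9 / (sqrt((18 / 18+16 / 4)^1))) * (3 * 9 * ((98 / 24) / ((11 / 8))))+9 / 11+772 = 7938 * sqrt(5) / 55+8501 / 11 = 1095.54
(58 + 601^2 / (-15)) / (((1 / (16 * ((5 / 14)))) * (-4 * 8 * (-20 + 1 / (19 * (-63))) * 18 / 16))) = -13692578 / 71823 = -190.64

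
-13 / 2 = -6.50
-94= -94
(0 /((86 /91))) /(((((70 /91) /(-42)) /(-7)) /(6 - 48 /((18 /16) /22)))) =0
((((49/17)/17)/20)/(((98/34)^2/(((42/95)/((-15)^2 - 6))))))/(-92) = -1/44661400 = -0.00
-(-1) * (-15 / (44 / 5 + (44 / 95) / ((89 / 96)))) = -126825 / 78628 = -1.61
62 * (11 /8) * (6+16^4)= 11174911 /2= 5587455.50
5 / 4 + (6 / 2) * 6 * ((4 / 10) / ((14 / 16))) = 1327 / 140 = 9.48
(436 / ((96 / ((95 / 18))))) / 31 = 10355 / 13392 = 0.77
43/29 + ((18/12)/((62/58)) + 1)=6987/1798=3.89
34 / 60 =17 / 30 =0.57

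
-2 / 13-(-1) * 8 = 102 / 13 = 7.85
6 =6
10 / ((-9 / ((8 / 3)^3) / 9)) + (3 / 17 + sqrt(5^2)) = -84664 / 459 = -184.45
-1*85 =-85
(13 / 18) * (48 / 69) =104 / 207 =0.50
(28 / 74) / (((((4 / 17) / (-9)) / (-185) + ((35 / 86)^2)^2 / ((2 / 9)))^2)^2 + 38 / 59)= 2052703215800054735440817612905776689313754644480000 / 3495334428548918969457533387393637615733638725159579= 0.59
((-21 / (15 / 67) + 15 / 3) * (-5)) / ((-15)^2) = 148 / 75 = 1.97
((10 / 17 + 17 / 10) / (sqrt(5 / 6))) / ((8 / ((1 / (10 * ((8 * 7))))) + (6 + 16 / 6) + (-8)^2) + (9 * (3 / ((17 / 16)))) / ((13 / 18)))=15171 * sqrt(30) / 152087300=0.00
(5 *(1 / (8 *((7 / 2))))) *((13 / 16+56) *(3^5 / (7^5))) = 1104435 / 7529536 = 0.15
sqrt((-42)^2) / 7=6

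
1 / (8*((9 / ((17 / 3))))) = 17 / 216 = 0.08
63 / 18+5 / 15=23 / 6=3.83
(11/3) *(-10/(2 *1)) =-55/3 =-18.33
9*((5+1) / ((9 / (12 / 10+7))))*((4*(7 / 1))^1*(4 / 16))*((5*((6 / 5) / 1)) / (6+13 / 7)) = 72324 / 275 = 263.00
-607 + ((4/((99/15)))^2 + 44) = -612707/1089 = -562.63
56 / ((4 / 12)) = 168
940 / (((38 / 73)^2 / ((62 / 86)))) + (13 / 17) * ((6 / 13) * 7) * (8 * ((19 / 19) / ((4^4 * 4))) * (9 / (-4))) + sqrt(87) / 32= sqrt(87) / 32 + 168949387433 / 67556096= 2501.17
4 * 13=52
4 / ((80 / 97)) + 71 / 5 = 381 / 20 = 19.05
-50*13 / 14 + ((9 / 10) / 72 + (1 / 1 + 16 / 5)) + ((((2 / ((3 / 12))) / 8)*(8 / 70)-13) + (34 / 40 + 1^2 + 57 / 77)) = -323471 / 6160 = -52.51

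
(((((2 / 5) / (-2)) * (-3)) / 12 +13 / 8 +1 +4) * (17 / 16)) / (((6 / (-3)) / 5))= -17.73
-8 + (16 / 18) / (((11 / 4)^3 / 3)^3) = -8.00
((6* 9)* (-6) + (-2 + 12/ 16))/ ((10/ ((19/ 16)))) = -24719/ 640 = -38.62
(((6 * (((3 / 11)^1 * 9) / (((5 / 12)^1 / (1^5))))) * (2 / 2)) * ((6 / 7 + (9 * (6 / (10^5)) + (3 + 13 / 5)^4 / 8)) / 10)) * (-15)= -31584733461 / 4812500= -6563.06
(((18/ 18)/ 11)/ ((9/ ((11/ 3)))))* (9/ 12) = 1/ 36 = 0.03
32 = 32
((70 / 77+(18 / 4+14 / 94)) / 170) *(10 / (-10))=-0.03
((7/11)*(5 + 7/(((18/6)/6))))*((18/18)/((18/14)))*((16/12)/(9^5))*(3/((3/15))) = 18620/5845851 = 0.00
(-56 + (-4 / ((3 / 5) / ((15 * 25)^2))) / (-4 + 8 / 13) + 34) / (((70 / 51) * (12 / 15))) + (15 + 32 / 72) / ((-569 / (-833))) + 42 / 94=37400951310901 / 148263192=252260.53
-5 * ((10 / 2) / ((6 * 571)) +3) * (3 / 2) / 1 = -51415 / 2284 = -22.51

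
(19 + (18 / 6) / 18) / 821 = 115 / 4926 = 0.02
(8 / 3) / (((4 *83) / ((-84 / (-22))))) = 28 / 913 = 0.03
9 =9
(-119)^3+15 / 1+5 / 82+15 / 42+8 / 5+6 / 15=-483635634 / 287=-1685141.58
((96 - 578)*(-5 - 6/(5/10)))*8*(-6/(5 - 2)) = -131104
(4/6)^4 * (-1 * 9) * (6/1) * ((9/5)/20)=-24/25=-0.96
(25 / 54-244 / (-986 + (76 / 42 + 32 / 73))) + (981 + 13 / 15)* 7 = 6873.78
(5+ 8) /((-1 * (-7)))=13 /7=1.86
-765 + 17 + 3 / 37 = -27673 / 37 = -747.92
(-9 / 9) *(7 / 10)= -7 / 10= -0.70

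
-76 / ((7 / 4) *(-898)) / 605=152 / 1901515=0.00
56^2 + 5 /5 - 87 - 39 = 3011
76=76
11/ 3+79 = 248/ 3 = 82.67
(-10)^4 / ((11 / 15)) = 150000 / 11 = 13636.36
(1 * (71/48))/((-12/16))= -71/36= -1.97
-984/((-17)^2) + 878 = 252758/289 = 874.60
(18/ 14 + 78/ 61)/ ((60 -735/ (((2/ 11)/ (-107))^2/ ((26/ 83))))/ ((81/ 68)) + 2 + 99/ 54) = -1635930/ 42704883724111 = -0.00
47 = 47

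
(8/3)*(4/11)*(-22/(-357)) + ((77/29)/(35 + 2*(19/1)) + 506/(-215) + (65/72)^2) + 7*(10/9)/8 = -132004363867/280783298880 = -0.47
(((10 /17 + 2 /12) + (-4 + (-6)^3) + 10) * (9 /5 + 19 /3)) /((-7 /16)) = 3889.97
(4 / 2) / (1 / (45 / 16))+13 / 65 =233 / 40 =5.82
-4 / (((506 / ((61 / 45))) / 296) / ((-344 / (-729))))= -1.50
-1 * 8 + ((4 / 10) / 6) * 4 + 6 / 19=-2114 / 285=-7.42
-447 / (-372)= 149 / 124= 1.20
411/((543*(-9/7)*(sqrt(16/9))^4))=-0.19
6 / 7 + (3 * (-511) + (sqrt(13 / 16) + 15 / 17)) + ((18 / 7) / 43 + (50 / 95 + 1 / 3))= -1529.44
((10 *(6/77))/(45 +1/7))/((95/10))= 30/16511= 0.00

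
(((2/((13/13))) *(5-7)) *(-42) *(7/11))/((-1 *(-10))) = 588/55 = 10.69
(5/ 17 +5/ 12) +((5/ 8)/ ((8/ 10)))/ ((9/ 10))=3865/ 2448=1.58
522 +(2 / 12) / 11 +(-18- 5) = 32935 / 66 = 499.02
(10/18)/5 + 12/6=19/9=2.11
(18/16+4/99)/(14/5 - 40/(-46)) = 106145/334224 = 0.32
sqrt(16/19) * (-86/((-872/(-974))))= -41882 * sqrt(19)/2071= -88.15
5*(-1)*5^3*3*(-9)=16875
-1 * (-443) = 443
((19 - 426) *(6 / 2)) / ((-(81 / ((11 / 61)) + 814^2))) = 13431 / 7293497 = 0.00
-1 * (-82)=82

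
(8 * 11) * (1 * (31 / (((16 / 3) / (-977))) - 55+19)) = -502903.50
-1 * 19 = -19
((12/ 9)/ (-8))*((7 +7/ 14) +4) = -23/ 12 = -1.92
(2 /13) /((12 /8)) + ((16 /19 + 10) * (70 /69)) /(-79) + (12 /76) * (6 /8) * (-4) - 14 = -342749 /23621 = -14.51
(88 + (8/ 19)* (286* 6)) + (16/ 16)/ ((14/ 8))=107876/ 133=811.10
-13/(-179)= 13/179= 0.07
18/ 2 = 9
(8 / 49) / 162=4 / 3969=0.00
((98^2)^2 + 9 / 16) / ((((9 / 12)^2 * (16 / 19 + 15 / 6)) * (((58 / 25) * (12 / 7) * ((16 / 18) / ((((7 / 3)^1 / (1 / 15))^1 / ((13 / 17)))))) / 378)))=183938844062570625 / 766064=240108977921.65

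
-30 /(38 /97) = -1455 /19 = -76.58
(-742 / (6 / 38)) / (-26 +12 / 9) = 7049 / 37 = 190.51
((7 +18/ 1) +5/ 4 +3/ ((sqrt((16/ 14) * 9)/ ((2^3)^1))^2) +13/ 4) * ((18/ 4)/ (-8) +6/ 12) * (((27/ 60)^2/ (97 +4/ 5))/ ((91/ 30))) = -7803/ 3797248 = -0.00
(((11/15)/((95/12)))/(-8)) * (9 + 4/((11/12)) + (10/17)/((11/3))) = -2529/16150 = -0.16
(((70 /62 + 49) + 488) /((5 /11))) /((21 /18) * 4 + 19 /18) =3303036 /15965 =206.89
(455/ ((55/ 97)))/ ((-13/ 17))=-1049.36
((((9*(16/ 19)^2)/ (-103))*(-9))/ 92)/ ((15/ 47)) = 81216/ 4276045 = 0.02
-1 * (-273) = 273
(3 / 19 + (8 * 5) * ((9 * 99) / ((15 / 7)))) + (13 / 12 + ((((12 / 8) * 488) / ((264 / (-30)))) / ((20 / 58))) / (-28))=16641.86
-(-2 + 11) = -9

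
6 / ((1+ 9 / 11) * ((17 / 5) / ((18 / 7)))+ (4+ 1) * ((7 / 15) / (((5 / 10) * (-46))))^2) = 1571130 / 630049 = 2.49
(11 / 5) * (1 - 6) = -11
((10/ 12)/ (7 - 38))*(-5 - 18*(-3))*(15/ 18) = -1225/ 1116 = -1.10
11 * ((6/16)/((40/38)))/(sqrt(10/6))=627 * sqrt(15)/800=3.04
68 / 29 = 2.34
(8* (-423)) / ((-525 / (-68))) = -76704 / 175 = -438.31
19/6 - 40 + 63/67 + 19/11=-151081/4422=-34.17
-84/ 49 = -12/ 7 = -1.71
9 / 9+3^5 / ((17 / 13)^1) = 3176 / 17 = 186.82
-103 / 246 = -0.42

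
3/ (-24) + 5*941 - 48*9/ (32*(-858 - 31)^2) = 29746892011/ 6322568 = 4704.87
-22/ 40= -11/ 20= -0.55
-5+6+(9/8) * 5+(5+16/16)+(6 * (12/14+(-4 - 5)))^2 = 940661/392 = 2399.65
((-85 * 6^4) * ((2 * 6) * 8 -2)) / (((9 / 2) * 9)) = -255680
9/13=0.69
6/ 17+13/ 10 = 1.65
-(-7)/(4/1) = 7/4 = 1.75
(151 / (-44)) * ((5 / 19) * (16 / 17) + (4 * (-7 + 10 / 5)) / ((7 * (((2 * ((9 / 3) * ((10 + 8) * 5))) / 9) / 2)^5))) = -102740351227 / 120873060000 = -0.85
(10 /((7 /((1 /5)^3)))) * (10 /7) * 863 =3452 /245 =14.09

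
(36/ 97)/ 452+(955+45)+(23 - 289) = 8045383/ 10961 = 734.00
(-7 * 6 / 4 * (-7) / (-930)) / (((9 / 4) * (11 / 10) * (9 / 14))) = -1372 / 27621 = -0.05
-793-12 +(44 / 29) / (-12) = -70046 / 87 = -805.13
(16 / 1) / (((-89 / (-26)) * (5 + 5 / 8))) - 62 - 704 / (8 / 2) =-949862 / 4005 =-237.17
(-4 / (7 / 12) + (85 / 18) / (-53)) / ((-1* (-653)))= -46387 / 4360734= -0.01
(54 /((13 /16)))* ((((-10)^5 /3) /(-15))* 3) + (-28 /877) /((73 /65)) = 368760936340 /832273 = 443076.89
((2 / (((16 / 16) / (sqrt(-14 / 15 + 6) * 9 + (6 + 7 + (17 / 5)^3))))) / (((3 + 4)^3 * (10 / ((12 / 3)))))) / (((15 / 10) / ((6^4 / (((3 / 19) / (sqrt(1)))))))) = 131328 * sqrt(285) / 8575 + 20443392 / 30625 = 926.09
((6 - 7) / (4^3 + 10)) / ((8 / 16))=-1 / 37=-0.03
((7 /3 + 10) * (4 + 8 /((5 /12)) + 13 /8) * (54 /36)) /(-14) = -36741 /1120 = -32.80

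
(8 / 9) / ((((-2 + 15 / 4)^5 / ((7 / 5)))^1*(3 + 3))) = 4096 / 324135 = 0.01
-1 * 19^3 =-6859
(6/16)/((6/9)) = 9/16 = 0.56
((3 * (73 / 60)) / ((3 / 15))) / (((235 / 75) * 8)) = 1095 / 1504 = 0.73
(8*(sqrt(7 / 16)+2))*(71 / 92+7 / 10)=677*sqrt(7) / 230+2708 / 115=31.34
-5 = -5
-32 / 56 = -4 / 7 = -0.57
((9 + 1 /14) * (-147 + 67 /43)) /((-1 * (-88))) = -397129 /26488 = -14.99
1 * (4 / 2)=2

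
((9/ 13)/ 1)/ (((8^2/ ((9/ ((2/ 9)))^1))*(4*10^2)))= 729/ 665600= 0.00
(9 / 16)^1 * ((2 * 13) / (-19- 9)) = -117 / 224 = -0.52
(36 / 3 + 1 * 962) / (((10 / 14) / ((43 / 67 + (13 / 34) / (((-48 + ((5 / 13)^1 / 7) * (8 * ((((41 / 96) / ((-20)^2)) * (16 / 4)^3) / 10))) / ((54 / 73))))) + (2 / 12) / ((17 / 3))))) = 247100915022227 / 272372526865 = 907.22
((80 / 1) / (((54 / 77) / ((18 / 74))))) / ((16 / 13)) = 5005 / 222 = 22.55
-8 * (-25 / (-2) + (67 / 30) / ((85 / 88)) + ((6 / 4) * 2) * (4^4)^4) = -131425999408684 / 1275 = -103079215222.50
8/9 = 0.89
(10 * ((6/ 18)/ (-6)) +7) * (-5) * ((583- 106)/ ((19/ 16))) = -245920/ 19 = -12943.16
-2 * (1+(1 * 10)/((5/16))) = -66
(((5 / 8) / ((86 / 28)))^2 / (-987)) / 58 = -175 / 241937952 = -0.00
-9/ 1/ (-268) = 9/ 268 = 0.03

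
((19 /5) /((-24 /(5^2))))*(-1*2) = 95 /12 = 7.92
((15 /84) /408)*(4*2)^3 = 80 /357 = 0.22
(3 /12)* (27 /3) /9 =1 /4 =0.25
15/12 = 1.25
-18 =-18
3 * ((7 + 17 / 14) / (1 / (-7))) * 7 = -2415 / 2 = -1207.50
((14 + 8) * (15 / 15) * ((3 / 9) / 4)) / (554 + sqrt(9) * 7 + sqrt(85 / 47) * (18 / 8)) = 475640 / 149173869- 66 * sqrt(3995) / 248623115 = 0.00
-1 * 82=-82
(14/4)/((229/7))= 49/458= 0.11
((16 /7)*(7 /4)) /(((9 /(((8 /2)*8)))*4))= 32 /9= 3.56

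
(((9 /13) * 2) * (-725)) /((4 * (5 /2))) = -1305 /13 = -100.38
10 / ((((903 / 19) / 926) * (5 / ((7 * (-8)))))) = -281504 / 129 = -2182.20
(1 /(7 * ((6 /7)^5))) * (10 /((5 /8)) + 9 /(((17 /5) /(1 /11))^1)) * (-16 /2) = -7291837 /181764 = -40.12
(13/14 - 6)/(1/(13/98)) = -923/1372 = -0.67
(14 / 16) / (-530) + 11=46633 / 4240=11.00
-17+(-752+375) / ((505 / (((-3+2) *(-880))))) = -68069 / 101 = -673.95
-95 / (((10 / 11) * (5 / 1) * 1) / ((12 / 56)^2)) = -1881 / 1960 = -0.96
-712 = -712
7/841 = 0.01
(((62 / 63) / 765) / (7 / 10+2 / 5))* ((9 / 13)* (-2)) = -248 / 153153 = -0.00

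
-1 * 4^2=-16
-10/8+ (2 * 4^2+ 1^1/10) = 617/20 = 30.85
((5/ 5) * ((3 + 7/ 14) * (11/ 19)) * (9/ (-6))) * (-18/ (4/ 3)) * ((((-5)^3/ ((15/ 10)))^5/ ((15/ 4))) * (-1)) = 7519531250000/ 171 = 43973866959.06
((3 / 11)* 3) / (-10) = -9 / 110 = -0.08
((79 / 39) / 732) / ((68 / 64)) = 316 / 121329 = 0.00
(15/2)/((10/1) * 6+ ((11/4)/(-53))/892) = 0.13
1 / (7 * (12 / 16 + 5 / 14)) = 4 / 31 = 0.13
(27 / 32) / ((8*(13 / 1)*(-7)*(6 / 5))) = -45 / 46592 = -0.00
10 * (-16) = -160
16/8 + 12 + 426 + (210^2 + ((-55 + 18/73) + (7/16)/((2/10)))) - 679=51168251/1168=43808.43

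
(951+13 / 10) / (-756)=-9523 / 7560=-1.26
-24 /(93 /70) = -560 /31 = -18.06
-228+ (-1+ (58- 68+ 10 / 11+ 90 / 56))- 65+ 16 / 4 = -91625 / 308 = -297.48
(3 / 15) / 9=1 / 45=0.02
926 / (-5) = -926 / 5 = -185.20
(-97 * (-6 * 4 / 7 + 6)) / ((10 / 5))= -873 / 7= -124.71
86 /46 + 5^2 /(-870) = 7367 /4002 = 1.84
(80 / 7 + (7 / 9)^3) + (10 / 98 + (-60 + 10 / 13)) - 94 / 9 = -26782292 / 464373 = -57.67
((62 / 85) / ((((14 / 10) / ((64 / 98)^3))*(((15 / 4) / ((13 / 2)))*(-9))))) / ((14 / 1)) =-0.00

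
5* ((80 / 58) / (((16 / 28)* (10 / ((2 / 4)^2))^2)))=7 / 928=0.01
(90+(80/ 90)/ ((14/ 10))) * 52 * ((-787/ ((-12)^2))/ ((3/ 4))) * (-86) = 5024034860/ 1701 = 2953577.23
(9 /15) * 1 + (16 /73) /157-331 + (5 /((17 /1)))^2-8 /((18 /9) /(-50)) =-2158117563 /16561145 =-130.31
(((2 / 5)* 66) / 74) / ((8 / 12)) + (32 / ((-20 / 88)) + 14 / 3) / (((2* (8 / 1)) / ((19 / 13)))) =-137375 / 11544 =-11.90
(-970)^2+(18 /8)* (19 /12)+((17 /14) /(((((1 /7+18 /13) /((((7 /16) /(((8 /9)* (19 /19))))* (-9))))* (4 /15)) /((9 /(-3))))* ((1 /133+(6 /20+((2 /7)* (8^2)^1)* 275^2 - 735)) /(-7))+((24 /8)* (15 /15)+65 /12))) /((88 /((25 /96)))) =115381192737898340408503 /122628075114734464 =940903.56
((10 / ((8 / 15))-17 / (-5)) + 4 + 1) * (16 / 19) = 2172 / 95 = 22.86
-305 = -305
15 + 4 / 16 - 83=-271 / 4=-67.75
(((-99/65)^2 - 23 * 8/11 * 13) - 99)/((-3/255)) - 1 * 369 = 26332.46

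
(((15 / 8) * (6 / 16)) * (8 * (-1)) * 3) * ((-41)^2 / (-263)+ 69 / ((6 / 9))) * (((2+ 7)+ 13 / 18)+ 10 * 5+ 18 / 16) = -3356656485 / 33664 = -99710.57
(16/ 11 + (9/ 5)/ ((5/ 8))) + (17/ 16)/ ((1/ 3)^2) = 61147/ 4400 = 13.90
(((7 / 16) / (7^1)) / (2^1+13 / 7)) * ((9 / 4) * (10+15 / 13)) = 0.41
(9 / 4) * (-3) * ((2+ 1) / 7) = -81 / 28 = -2.89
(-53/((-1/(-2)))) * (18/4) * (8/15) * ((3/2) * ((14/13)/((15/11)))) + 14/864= -42309533/140400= -301.35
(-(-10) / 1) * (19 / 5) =38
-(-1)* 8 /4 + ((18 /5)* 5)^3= 5834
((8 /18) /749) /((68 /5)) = 5 /114597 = 0.00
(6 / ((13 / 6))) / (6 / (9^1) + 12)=0.22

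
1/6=0.17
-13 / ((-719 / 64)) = 832 / 719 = 1.16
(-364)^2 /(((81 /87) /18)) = 7684768 /3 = 2561589.33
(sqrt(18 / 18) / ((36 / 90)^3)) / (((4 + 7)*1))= 125 / 88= 1.42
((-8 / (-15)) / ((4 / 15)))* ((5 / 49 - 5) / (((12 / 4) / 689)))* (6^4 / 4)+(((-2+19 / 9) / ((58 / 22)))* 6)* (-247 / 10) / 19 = -15537232607 / 21315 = -728934.21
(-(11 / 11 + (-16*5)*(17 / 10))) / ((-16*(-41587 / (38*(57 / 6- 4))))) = 28215 / 665392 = 0.04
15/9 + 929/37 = 2972/111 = 26.77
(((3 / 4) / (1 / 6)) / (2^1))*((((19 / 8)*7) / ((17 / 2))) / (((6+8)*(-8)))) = -171 / 4352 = -0.04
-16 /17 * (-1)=16 /17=0.94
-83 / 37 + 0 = -83 / 37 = -2.24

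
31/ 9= 3.44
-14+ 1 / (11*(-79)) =-12167 / 869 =-14.00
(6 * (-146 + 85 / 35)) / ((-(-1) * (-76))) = 3015 / 266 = 11.33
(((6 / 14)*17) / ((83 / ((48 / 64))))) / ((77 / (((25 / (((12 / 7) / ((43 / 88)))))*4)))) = 0.02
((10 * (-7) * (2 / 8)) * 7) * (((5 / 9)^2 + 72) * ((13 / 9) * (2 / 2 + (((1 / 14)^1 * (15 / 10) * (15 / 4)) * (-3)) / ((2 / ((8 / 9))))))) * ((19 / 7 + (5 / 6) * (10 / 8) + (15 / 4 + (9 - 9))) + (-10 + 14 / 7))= 2934.82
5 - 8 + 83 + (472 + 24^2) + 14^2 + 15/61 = 80779/61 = 1324.25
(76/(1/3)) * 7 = 1596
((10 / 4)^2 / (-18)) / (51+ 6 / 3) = -25 / 3816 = -0.01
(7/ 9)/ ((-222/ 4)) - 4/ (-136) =523/ 33966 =0.02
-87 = -87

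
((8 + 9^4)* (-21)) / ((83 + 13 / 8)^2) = -8828736 / 458329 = -19.26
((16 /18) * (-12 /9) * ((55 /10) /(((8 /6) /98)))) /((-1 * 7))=616 /9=68.44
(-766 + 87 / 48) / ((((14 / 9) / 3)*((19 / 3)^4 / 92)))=-615030327 / 7297976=-84.27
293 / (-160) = -293 / 160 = -1.83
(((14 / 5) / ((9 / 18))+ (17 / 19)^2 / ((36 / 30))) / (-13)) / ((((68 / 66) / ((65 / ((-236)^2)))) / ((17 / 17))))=-746603 / 1367225408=-0.00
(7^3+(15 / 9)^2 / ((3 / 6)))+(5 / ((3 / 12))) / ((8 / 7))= 6589 / 18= 366.06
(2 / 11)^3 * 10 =80 / 1331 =0.06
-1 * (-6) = 6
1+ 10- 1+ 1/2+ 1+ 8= 39/2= 19.50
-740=-740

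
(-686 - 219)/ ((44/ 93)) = -84165/ 44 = -1912.84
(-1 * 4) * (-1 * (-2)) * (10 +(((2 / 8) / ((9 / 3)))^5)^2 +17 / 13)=-9101852540941 / 100615716864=-90.46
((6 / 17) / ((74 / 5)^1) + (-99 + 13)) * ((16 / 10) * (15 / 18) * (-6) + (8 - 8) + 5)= 162237 / 629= 257.93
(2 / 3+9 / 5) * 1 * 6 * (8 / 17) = 592 / 85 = 6.96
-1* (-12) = 12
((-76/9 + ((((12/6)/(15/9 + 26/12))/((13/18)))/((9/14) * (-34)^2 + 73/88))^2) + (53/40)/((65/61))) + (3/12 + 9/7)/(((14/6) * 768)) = -1526286427976926573799533/211980546487891694822400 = -7.20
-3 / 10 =-0.30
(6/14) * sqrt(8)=6 * sqrt(2)/7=1.21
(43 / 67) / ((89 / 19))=817 / 5963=0.14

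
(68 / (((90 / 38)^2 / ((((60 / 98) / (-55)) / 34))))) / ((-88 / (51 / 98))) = 6137 / 261468900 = 0.00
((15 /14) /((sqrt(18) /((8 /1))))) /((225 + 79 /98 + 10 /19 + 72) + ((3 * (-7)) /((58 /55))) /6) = 30856 * sqrt(2) /6372055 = 0.01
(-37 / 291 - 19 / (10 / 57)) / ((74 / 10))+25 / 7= -1670311 / 150738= -11.08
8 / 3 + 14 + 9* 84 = 2318 / 3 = 772.67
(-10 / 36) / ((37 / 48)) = -40 / 111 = -0.36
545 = 545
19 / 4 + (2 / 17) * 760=6403 / 68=94.16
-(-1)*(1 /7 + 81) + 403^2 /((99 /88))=9100016 /63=144444.70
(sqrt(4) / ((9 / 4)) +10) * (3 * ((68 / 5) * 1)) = 6664 / 15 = 444.27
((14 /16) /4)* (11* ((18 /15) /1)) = 2.89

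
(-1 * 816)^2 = 665856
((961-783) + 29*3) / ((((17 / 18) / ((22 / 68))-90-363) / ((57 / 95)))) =-15741 / 44558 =-0.35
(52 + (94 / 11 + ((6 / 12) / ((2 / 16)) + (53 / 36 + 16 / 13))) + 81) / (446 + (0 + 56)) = 763183 / 2584296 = 0.30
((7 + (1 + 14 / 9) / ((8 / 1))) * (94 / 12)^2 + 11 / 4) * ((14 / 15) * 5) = 8198897 / 3888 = 2108.77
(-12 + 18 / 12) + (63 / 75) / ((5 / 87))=1029 / 250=4.12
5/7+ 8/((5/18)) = 1033/35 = 29.51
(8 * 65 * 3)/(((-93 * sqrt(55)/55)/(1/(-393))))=520 * sqrt(55)/12183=0.32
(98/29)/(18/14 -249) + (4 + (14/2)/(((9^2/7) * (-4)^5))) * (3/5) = 2764398547/1158589440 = 2.39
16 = 16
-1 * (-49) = 49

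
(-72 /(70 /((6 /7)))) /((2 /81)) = -8748 /245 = -35.71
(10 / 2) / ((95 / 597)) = 597 / 19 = 31.42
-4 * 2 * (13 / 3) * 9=-312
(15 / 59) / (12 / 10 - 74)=-75 / 21476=-0.00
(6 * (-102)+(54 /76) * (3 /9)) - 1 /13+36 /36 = -301755 /494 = -610.84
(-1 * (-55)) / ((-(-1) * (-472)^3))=-55 / 105154048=-0.00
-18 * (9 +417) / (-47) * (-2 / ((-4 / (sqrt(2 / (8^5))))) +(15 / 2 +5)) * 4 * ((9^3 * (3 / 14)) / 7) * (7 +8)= 2731517.03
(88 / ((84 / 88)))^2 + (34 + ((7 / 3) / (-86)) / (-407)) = 131715677209 / 15435882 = 8533.08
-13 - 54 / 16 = -131 / 8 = -16.38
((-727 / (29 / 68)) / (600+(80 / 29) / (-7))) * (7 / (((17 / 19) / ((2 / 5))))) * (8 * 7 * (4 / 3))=-151611488 / 228225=-664.31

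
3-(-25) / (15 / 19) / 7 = 158 / 21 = 7.52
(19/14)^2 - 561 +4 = -555.16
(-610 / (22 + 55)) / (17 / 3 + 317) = -915 / 37268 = -0.02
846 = 846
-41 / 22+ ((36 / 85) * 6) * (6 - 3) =10771 / 1870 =5.76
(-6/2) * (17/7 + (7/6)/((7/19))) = -235/14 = -16.79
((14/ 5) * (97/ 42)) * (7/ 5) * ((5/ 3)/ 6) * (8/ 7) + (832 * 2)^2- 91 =373789063/ 135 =2768807.87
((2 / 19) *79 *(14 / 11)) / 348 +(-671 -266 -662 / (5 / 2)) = -1201.77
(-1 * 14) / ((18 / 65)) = -455 / 9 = -50.56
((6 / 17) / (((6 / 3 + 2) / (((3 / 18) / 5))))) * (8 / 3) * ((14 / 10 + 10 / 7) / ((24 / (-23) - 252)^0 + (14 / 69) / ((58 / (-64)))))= 132066 / 4620175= 0.03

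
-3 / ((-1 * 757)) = 3 / 757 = 0.00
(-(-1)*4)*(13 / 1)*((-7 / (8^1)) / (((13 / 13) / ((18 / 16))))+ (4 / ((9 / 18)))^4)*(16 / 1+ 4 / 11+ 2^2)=47698742 / 11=4336249.27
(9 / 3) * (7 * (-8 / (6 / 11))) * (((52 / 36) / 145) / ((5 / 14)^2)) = -784784 / 32625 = -24.05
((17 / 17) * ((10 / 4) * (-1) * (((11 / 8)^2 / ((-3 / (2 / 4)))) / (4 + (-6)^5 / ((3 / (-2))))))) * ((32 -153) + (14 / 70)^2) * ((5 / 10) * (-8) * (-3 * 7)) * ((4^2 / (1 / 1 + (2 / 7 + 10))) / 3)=-373527 / 512315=-0.73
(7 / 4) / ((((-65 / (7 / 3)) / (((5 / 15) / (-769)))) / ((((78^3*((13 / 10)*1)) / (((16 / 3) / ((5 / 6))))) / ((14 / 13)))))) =599781 / 246080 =2.44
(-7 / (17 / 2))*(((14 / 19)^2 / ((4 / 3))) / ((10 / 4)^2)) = -0.05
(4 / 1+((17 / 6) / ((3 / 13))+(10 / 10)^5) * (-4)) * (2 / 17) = -52 / 9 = -5.78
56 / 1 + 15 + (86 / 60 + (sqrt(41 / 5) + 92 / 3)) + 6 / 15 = sqrt(205) / 5 + 207 / 2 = 106.36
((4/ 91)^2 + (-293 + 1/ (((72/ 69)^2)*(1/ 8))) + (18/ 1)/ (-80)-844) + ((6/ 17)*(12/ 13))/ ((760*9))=-1129.88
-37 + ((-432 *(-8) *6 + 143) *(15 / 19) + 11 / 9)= 16447.64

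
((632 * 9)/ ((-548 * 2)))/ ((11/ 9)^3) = -518319/ 182347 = -2.84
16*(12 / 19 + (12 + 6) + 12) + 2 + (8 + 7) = 9635 / 19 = 507.11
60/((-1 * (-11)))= 60/11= 5.45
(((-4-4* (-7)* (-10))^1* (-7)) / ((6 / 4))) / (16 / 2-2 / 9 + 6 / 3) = 1491 / 11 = 135.55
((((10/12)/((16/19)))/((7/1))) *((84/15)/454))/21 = 19/228816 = 0.00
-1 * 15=-15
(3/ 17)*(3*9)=81/ 17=4.76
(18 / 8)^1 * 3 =27 / 4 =6.75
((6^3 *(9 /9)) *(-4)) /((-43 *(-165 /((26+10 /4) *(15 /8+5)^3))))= -1551825 /1376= -1127.78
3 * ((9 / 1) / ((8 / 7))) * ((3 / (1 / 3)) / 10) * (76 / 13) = 32319 / 260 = 124.30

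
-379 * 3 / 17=-1137 / 17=-66.88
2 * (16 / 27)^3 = 0.42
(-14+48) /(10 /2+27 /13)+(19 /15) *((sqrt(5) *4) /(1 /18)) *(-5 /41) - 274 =-12383 /46 - 456 *sqrt(5) /41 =-294.07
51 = 51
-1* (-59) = 59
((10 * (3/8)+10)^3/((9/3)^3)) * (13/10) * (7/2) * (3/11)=275275/2304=119.48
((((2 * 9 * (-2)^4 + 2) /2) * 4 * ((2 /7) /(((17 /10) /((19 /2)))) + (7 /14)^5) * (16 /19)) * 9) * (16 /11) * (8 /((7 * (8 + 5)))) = 2070961920 /2263261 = 915.03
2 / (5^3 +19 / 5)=5 / 322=0.02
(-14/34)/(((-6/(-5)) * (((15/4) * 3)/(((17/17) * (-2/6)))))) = 14/1377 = 0.01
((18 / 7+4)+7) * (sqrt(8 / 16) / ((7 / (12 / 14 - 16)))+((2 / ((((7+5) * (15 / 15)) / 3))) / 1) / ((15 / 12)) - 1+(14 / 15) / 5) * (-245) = 4123 / 3+25175 * sqrt(2) / 7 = 6460.45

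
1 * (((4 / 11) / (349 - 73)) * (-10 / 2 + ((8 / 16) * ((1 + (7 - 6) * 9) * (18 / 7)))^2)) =7855 / 37191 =0.21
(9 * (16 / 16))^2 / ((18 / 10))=45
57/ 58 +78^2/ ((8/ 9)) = 198519/ 29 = 6845.48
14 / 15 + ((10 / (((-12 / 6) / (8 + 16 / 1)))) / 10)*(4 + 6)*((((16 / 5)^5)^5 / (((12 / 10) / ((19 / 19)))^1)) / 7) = -15211807202738519167752918933262 / 250339508056640625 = -60764708378738.08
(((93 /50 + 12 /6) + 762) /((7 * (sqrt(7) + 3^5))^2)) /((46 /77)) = 0.00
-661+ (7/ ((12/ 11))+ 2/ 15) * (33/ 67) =-881417/ 1340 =-657.77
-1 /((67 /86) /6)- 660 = -44736 /67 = -667.70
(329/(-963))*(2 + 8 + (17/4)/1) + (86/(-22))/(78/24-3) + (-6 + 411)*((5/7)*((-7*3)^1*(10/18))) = -47958109/14124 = -3395.50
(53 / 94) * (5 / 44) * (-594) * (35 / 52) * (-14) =1752975 / 4888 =358.63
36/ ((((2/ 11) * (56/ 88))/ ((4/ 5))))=8712/ 35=248.91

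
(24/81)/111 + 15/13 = 45059/38961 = 1.16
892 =892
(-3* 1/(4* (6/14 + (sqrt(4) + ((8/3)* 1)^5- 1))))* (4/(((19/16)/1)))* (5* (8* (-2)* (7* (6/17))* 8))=1097349120/37436669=29.31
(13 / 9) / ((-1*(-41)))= 13 / 369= 0.04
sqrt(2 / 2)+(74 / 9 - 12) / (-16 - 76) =431 / 414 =1.04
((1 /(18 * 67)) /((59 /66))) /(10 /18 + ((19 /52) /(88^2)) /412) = 5474946048 /3279161543803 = 0.00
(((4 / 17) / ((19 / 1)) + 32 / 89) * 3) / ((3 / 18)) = 192456 / 28747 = 6.69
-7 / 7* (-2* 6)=12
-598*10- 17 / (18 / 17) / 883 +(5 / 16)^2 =-12165741677 / 2034432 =-5979.92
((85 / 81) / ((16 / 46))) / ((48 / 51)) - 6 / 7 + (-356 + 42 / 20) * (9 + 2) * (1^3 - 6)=1412825989 / 72576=19466.85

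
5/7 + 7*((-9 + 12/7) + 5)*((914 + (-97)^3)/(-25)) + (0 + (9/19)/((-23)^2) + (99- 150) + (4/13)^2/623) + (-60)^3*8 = -61155034860154553/26455990925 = -2311576.04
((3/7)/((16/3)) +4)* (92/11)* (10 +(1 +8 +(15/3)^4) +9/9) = 6779595/308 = 22011.67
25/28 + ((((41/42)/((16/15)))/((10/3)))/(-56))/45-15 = -5308841/376320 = -14.11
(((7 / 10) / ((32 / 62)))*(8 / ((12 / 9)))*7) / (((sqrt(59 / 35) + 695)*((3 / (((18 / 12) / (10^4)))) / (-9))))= -4433961 / 120219136000 + 4557*sqrt(2065) / 3005478400000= -0.00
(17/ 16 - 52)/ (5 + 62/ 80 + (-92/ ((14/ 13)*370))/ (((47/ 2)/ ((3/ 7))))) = -347234825/ 39338778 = -8.83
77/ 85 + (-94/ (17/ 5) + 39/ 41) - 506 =-1853288/ 3485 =-531.79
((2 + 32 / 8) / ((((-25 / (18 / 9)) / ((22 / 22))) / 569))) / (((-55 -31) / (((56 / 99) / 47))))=63728 / 1667325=0.04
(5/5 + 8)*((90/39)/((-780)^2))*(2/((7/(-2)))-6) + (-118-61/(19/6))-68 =-1199563311/5844020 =-205.26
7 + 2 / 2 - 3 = 5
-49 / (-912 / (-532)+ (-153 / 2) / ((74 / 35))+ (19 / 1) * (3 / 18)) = 152292 / 97285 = 1.57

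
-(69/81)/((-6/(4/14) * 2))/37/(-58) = -23/2433564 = -0.00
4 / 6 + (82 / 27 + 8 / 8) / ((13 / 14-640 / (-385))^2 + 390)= 3508918 / 5184243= 0.68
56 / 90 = 28 / 45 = 0.62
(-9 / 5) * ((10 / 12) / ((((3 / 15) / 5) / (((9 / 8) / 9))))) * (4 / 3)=-25 / 4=-6.25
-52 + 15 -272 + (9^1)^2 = -228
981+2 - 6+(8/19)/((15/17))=278581/285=977.48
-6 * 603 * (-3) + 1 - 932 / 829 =8997863 / 829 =10853.88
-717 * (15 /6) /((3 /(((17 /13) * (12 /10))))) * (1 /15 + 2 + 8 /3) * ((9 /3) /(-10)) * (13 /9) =288473 /150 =1923.15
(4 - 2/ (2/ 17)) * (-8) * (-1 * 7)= -728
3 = 3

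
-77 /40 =-1.92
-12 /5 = -2.40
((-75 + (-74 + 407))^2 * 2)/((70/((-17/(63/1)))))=-125732/245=-513.19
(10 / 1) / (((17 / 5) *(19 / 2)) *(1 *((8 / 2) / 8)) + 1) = 200 / 343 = 0.58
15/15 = 1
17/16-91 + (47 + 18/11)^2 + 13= 4430649/1936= 2288.56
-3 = -3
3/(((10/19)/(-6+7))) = 57/10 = 5.70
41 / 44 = 0.93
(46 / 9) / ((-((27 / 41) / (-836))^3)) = 1852372112922496 / 177147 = 10456694795.41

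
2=2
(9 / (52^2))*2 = 9 / 1352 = 0.01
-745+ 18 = -727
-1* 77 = -77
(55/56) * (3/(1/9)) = 1485/56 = 26.52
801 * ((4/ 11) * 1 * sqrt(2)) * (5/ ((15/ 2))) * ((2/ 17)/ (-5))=-4272 * sqrt(2)/ 935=-6.46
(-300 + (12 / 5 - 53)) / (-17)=1753 / 85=20.62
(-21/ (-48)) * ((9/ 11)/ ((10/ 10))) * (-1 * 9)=-567/ 176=-3.22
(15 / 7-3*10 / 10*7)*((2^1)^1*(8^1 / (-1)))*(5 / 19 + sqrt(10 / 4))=10560 / 133 + 1056*sqrt(10) / 7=556.45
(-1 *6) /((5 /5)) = -6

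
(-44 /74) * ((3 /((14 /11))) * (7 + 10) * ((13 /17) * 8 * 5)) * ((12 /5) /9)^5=-12886016 /13111875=-0.98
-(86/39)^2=-4.86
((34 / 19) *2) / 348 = 17 / 1653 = 0.01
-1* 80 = -80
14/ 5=2.80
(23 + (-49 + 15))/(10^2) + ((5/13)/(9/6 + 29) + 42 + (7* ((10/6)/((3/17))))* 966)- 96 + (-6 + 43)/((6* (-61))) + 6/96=60720832199/951600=63809.20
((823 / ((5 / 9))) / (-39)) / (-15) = 823 / 325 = 2.53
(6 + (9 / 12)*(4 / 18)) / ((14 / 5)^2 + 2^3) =925 / 2376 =0.39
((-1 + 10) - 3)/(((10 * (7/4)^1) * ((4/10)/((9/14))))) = 27/49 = 0.55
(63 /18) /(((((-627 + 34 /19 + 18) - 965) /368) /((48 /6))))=-6.55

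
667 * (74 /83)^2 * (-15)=-7952.88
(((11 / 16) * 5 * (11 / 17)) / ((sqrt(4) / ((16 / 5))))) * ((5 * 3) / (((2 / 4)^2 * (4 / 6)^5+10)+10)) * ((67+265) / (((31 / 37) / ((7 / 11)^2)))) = 427.60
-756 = -756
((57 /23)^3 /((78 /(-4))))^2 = 15242865444 /25018065241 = 0.61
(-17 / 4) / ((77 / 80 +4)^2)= -27200 / 157609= -0.17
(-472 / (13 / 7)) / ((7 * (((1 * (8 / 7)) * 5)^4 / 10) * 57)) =-141659 / 23712000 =-0.01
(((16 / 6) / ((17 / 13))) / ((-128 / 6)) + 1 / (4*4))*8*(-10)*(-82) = -3690 / 17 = -217.06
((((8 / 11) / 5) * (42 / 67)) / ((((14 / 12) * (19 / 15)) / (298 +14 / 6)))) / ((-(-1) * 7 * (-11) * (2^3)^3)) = -8109 / 17251696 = -0.00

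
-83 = -83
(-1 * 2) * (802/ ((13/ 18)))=-28872/ 13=-2220.92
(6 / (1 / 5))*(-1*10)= -300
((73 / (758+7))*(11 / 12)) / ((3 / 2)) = 803 / 13770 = 0.06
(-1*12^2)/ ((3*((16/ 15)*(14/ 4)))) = -12.86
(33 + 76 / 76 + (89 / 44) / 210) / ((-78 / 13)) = -314249 / 55440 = -5.67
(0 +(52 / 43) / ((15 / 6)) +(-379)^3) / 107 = -11704586781 / 23005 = -508784.47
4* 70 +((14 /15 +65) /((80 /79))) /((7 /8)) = 372131 /1050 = 354.41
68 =68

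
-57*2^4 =-912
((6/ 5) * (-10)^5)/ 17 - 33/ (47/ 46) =-5665806/ 799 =-7091.12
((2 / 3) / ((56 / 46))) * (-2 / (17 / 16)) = -1.03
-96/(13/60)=-5760/13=-443.08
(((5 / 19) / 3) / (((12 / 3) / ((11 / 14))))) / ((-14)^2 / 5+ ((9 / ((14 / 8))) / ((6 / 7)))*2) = 275 / 817152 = 0.00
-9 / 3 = -3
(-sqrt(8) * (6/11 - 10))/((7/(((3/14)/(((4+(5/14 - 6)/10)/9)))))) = 4320 * sqrt(2)/2849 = 2.14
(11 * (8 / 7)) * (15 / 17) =1320 / 119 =11.09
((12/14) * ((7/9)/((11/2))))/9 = 4/297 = 0.01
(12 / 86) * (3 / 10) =9 / 215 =0.04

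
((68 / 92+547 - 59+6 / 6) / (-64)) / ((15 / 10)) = -5.10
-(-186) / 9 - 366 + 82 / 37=-38086 / 111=-343.12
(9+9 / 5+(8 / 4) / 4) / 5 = 113 / 50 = 2.26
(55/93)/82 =0.01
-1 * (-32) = 32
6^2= 36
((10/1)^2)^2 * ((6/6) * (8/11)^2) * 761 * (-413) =-201147520000/121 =-1662376198.35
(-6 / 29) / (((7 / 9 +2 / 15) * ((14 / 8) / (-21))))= 3240 / 1189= 2.72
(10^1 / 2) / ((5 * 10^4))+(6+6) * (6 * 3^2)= 648.00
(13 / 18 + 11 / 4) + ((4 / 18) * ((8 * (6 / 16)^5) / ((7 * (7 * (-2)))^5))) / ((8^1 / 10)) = 2314037239806785 / 666442725064704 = 3.47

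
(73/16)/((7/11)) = 803/112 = 7.17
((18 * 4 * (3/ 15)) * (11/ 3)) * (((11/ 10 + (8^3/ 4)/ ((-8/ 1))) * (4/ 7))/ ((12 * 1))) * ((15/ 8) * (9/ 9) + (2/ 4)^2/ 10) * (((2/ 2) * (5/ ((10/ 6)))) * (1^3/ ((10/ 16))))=-1494768/ 4375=-341.66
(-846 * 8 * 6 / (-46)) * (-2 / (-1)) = 40608 / 23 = 1765.57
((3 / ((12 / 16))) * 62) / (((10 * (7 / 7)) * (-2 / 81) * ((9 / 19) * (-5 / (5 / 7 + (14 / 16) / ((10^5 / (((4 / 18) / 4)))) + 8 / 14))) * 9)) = 76334428861 / 1260000000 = 60.58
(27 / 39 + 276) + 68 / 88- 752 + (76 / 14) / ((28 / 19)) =-470.85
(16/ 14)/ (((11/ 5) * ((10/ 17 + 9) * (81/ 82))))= 55760/ 1016631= 0.05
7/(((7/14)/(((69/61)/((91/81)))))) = 11178/793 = 14.10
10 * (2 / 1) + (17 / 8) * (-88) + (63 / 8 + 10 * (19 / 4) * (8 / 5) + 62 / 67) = -44059 / 536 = -82.20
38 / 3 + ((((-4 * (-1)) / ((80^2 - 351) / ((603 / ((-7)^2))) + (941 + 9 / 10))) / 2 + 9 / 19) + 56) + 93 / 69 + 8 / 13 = 10474756795186 / 147314016681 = 71.10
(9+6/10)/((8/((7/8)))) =1.05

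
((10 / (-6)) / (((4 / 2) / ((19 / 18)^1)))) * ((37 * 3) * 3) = -3515 / 12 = -292.92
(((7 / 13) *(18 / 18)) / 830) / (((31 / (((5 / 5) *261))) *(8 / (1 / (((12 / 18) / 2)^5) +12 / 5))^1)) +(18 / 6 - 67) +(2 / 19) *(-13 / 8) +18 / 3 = -14745210049 / 254212400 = -58.00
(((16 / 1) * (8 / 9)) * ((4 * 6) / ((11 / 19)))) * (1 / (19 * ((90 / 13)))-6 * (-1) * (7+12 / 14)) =288968192 / 10395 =27798.77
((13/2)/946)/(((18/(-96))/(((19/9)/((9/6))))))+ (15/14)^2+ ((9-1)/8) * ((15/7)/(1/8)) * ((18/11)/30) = 2.03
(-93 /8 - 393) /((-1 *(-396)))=-1079 /1056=-1.02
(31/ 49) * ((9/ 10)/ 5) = 279/ 2450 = 0.11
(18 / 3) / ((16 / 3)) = 9 / 8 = 1.12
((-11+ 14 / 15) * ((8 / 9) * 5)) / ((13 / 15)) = -6040 / 117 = -51.62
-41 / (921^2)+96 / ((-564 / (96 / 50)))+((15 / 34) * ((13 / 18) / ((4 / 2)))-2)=-293808111259 / 135548911800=-2.17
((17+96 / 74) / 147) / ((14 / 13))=8801 / 76146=0.12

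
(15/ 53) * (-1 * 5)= -75/ 53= -1.42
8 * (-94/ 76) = -188/ 19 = -9.89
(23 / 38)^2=529 / 1444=0.37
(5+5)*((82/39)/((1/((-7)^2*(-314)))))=-12616520/39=-323500.51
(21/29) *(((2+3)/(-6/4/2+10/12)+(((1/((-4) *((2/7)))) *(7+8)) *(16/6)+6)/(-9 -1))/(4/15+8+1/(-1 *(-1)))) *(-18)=-356643/4031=-88.48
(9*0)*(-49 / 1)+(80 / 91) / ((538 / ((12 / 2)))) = 240 / 24479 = 0.01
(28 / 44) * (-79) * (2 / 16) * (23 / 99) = -12719 / 8712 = -1.46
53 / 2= 26.50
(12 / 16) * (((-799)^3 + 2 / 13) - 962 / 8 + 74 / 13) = -79572872091 / 208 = -382561885.05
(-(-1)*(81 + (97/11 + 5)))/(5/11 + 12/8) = 48.51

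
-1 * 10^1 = -10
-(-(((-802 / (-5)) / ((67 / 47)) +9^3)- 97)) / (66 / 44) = 166276 / 335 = 496.35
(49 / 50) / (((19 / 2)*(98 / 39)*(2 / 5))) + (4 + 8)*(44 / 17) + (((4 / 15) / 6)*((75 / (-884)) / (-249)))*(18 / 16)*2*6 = 108603681 / 3485170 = 31.16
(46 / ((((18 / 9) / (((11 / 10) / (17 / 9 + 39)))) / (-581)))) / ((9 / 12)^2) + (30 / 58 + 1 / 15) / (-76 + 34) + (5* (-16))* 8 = -23369411 / 18270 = -1279.11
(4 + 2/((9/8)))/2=26/9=2.89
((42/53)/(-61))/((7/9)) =-54/3233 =-0.02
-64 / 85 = -0.75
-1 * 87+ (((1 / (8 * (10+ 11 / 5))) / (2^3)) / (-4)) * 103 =-1359107 / 15616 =-87.03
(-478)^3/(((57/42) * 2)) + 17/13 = -9938596709/247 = -40237233.64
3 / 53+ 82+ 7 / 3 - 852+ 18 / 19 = -2316088 / 3021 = -766.66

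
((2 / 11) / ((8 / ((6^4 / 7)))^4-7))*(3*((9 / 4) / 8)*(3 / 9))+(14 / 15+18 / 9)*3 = 2331538387439 / 265167669305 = 8.79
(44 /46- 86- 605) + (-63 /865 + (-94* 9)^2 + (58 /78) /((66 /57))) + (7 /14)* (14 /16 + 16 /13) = 7511050102793 /10504560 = 715027.58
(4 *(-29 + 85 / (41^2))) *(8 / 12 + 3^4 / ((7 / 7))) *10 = -476907200 / 5043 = -94568.15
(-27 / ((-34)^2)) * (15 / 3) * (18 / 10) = -243 / 1156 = -0.21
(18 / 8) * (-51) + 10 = -419 / 4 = -104.75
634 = 634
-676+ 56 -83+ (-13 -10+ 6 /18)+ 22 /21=-15217 /21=-724.62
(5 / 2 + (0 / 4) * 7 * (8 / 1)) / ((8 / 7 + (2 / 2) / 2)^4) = 96040 / 279841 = 0.34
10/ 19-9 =-161/ 19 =-8.47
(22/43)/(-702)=-11/15093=-0.00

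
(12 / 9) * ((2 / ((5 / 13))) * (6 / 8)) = 26 / 5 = 5.20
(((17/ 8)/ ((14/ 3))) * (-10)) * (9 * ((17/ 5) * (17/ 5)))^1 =-132651/ 280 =-473.75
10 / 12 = 5 / 6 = 0.83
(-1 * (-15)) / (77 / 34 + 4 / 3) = 4.17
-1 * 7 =-7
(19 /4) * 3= 57 /4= 14.25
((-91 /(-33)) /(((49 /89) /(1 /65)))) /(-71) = -89 /82005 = -0.00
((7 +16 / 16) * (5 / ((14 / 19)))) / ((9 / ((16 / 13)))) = 6080 / 819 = 7.42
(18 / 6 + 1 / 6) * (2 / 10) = 19 / 30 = 0.63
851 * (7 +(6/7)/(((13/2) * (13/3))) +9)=16138364/1183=13641.90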